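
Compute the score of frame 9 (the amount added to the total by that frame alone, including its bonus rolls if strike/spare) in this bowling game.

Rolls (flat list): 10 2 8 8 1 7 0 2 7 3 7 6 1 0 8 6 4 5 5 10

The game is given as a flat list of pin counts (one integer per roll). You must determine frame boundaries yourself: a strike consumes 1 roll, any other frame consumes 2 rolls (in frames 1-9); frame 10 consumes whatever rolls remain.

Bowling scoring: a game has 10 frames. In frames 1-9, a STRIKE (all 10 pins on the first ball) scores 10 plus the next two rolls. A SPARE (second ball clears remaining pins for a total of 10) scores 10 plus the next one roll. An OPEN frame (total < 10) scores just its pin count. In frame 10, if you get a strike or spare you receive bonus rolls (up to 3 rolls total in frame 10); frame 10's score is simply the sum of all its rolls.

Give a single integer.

Answer: 15

Derivation:
Frame 1: STRIKE. 10 + next two rolls (2+8) = 20. Cumulative: 20
Frame 2: SPARE (2+8=10). 10 + next roll (8) = 18. Cumulative: 38
Frame 3: OPEN (8+1=9). Cumulative: 47
Frame 4: OPEN (7+0=7). Cumulative: 54
Frame 5: OPEN (2+7=9). Cumulative: 63
Frame 6: SPARE (3+7=10). 10 + next roll (6) = 16. Cumulative: 79
Frame 7: OPEN (6+1=7). Cumulative: 86
Frame 8: OPEN (0+8=8). Cumulative: 94
Frame 9: SPARE (6+4=10). 10 + next roll (5) = 15. Cumulative: 109
Frame 10: SPARE. Sum of all frame-10 rolls (5+5+10) = 20. Cumulative: 129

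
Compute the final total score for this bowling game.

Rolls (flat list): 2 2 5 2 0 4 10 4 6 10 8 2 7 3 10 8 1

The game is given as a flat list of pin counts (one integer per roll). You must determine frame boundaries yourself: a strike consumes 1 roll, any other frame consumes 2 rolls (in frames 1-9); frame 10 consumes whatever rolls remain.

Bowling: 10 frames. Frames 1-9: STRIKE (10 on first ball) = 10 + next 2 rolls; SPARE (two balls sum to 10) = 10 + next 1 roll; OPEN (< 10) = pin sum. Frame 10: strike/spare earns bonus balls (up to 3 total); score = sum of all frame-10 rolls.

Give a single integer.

Answer: 140

Derivation:
Frame 1: OPEN (2+2=4). Cumulative: 4
Frame 2: OPEN (5+2=7). Cumulative: 11
Frame 3: OPEN (0+4=4). Cumulative: 15
Frame 4: STRIKE. 10 + next two rolls (4+6) = 20. Cumulative: 35
Frame 5: SPARE (4+6=10). 10 + next roll (10) = 20. Cumulative: 55
Frame 6: STRIKE. 10 + next two rolls (8+2) = 20. Cumulative: 75
Frame 7: SPARE (8+2=10). 10 + next roll (7) = 17. Cumulative: 92
Frame 8: SPARE (7+3=10). 10 + next roll (10) = 20. Cumulative: 112
Frame 9: STRIKE. 10 + next two rolls (8+1) = 19. Cumulative: 131
Frame 10: OPEN. Sum of all frame-10 rolls (8+1) = 9. Cumulative: 140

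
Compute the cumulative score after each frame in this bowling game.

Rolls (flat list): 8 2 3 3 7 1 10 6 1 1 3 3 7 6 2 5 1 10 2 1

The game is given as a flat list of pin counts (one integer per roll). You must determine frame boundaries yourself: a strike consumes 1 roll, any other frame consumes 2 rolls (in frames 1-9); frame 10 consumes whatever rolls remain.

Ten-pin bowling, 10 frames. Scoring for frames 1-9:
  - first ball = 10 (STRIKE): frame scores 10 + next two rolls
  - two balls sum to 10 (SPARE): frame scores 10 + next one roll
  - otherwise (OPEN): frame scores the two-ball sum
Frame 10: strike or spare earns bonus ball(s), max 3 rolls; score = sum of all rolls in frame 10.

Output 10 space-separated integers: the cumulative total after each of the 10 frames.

Frame 1: SPARE (8+2=10). 10 + next roll (3) = 13. Cumulative: 13
Frame 2: OPEN (3+3=6). Cumulative: 19
Frame 3: OPEN (7+1=8). Cumulative: 27
Frame 4: STRIKE. 10 + next two rolls (6+1) = 17. Cumulative: 44
Frame 5: OPEN (6+1=7). Cumulative: 51
Frame 6: OPEN (1+3=4). Cumulative: 55
Frame 7: SPARE (3+7=10). 10 + next roll (6) = 16. Cumulative: 71
Frame 8: OPEN (6+2=8). Cumulative: 79
Frame 9: OPEN (5+1=6). Cumulative: 85
Frame 10: STRIKE. Sum of all frame-10 rolls (10+2+1) = 13. Cumulative: 98

Answer: 13 19 27 44 51 55 71 79 85 98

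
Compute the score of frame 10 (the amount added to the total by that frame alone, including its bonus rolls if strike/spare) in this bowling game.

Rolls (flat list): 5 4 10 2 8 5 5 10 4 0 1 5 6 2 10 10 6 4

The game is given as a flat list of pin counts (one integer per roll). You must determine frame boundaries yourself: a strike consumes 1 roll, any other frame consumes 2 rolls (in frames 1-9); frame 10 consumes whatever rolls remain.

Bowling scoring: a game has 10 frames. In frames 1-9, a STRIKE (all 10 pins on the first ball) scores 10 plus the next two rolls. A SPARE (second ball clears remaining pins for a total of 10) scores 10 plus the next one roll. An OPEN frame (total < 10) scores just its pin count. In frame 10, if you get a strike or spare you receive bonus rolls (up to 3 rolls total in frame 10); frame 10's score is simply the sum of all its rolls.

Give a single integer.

Answer: 20

Derivation:
Frame 1: OPEN (5+4=9). Cumulative: 9
Frame 2: STRIKE. 10 + next two rolls (2+8) = 20. Cumulative: 29
Frame 3: SPARE (2+8=10). 10 + next roll (5) = 15. Cumulative: 44
Frame 4: SPARE (5+5=10). 10 + next roll (10) = 20. Cumulative: 64
Frame 5: STRIKE. 10 + next two rolls (4+0) = 14. Cumulative: 78
Frame 6: OPEN (4+0=4). Cumulative: 82
Frame 7: OPEN (1+5=6). Cumulative: 88
Frame 8: OPEN (6+2=8). Cumulative: 96
Frame 9: STRIKE. 10 + next two rolls (10+6) = 26. Cumulative: 122
Frame 10: STRIKE. Sum of all frame-10 rolls (10+6+4) = 20. Cumulative: 142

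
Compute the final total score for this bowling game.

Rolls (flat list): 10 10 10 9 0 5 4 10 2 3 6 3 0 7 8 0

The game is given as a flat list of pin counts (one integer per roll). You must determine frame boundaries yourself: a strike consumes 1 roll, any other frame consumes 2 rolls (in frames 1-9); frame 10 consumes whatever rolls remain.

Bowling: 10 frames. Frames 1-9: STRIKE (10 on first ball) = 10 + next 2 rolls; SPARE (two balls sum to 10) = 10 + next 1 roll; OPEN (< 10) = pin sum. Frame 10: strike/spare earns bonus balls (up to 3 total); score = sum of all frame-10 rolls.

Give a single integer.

Frame 1: STRIKE. 10 + next two rolls (10+10) = 30. Cumulative: 30
Frame 2: STRIKE. 10 + next two rolls (10+9) = 29. Cumulative: 59
Frame 3: STRIKE. 10 + next two rolls (9+0) = 19. Cumulative: 78
Frame 4: OPEN (9+0=9). Cumulative: 87
Frame 5: OPEN (5+4=9). Cumulative: 96
Frame 6: STRIKE. 10 + next two rolls (2+3) = 15. Cumulative: 111
Frame 7: OPEN (2+3=5). Cumulative: 116
Frame 8: OPEN (6+3=9). Cumulative: 125
Frame 9: OPEN (0+7=7). Cumulative: 132
Frame 10: OPEN. Sum of all frame-10 rolls (8+0) = 8. Cumulative: 140

Answer: 140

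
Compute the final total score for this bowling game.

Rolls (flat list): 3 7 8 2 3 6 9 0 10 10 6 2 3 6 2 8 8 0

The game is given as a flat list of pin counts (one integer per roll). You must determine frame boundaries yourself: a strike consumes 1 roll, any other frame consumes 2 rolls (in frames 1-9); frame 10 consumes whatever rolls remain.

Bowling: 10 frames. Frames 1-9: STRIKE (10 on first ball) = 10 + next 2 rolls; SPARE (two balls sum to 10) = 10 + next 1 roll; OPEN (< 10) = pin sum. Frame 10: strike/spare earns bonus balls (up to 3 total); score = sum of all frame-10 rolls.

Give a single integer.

Frame 1: SPARE (3+7=10). 10 + next roll (8) = 18. Cumulative: 18
Frame 2: SPARE (8+2=10). 10 + next roll (3) = 13. Cumulative: 31
Frame 3: OPEN (3+6=9). Cumulative: 40
Frame 4: OPEN (9+0=9). Cumulative: 49
Frame 5: STRIKE. 10 + next two rolls (10+6) = 26. Cumulative: 75
Frame 6: STRIKE. 10 + next two rolls (6+2) = 18. Cumulative: 93
Frame 7: OPEN (6+2=8). Cumulative: 101
Frame 8: OPEN (3+6=9). Cumulative: 110
Frame 9: SPARE (2+8=10). 10 + next roll (8) = 18. Cumulative: 128
Frame 10: OPEN. Sum of all frame-10 rolls (8+0) = 8. Cumulative: 136

Answer: 136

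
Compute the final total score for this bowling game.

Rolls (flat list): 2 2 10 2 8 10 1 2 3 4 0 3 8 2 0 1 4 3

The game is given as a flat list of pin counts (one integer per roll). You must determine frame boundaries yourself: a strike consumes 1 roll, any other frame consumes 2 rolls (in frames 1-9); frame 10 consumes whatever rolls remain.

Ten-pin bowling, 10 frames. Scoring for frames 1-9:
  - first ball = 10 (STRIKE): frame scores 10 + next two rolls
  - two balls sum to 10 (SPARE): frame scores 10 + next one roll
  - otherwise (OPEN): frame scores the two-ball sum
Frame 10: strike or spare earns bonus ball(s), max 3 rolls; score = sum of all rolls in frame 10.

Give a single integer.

Frame 1: OPEN (2+2=4). Cumulative: 4
Frame 2: STRIKE. 10 + next two rolls (2+8) = 20. Cumulative: 24
Frame 3: SPARE (2+8=10). 10 + next roll (10) = 20. Cumulative: 44
Frame 4: STRIKE. 10 + next two rolls (1+2) = 13. Cumulative: 57
Frame 5: OPEN (1+2=3). Cumulative: 60
Frame 6: OPEN (3+4=7). Cumulative: 67
Frame 7: OPEN (0+3=3). Cumulative: 70
Frame 8: SPARE (8+2=10). 10 + next roll (0) = 10. Cumulative: 80
Frame 9: OPEN (0+1=1). Cumulative: 81
Frame 10: OPEN. Sum of all frame-10 rolls (4+3) = 7. Cumulative: 88

Answer: 88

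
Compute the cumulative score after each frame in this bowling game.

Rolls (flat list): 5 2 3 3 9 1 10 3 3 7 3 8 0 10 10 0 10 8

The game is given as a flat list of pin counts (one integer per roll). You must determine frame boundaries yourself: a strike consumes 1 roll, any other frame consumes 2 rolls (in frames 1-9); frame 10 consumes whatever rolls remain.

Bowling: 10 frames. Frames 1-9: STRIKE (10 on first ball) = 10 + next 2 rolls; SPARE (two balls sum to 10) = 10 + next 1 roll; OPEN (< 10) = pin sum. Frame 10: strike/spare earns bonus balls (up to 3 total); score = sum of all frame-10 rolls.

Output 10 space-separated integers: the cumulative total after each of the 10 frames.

Answer: 7 13 33 49 55 73 81 101 121 139

Derivation:
Frame 1: OPEN (5+2=7). Cumulative: 7
Frame 2: OPEN (3+3=6). Cumulative: 13
Frame 3: SPARE (9+1=10). 10 + next roll (10) = 20. Cumulative: 33
Frame 4: STRIKE. 10 + next two rolls (3+3) = 16. Cumulative: 49
Frame 5: OPEN (3+3=6). Cumulative: 55
Frame 6: SPARE (7+3=10). 10 + next roll (8) = 18. Cumulative: 73
Frame 7: OPEN (8+0=8). Cumulative: 81
Frame 8: STRIKE. 10 + next two rolls (10+0) = 20. Cumulative: 101
Frame 9: STRIKE. 10 + next two rolls (0+10) = 20. Cumulative: 121
Frame 10: SPARE. Sum of all frame-10 rolls (0+10+8) = 18. Cumulative: 139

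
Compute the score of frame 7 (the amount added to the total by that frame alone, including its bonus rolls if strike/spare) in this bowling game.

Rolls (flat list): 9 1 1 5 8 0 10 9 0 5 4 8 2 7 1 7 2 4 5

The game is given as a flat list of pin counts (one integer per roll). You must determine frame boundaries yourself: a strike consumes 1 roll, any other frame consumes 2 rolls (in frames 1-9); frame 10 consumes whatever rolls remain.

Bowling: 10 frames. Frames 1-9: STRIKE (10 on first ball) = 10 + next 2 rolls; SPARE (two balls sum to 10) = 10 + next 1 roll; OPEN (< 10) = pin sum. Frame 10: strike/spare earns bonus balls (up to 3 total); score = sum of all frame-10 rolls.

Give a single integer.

Frame 1: SPARE (9+1=10). 10 + next roll (1) = 11. Cumulative: 11
Frame 2: OPEN (1+5=6). Cumulative: 17
Frame 3: OPEN (8+0=8). Cumulative: 25
Frame 4: STRIKE. 10 + next two rolls (9+0) = 19. Cumulative: 44
Frame 5: OPEN (9+0=9). Cumulative: 53
Frame 6: OPEN (5+4=9). Cumulative: 62
Frame 7: SPARE (8+2=10). 10 + next roll (7) = 17. Cumulative: 79
Frame 8: OPEN (7+1=8). Cumulative: 87
Frame 9: OPEN (7+2=9). Cumulative: 96

Answer: 17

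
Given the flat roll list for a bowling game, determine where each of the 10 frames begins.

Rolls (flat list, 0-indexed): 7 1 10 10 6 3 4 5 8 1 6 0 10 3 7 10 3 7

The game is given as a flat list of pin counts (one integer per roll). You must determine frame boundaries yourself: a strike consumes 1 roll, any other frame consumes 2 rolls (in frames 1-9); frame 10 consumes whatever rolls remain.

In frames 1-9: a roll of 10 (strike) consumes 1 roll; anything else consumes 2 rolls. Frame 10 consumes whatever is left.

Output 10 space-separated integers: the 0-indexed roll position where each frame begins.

Answer: 0 2 3 4 6 8 10 12 13 15

Derivation:
Frame 1 starts at roll index 0: rolls=7,1 (sum=8), consumes 2 rolls
Frame 2 starts at roll index 2: roll=10 (strike), consumes 1 roll
Frame 3 starts at roll index 3: roll=10 (strike), consumes 1 roll
Frame 4 starts at roll index 4: rolls=6,3 (sum=9), consumes 2 rolls
Frame 5 starts at roll index 6: rolls=4,5 (sum=9), consumes 2 rolls
Frame 6 starts at roll index 8: rolls=8,1 (sum=9), consumes 2 rolls
Frame 7 starts at roll index 10: rolls=6,0 (sum=6), consumes 2 rolls
Frame 8 starts at roll index 12: roll=10 (strike), consumes 1 roll
Frame 9 starts at roll index 13: rolls=3,7 (sum=10), consumes 2 rolls
Frame 10 starts at roll index 15: 3 remaining rolls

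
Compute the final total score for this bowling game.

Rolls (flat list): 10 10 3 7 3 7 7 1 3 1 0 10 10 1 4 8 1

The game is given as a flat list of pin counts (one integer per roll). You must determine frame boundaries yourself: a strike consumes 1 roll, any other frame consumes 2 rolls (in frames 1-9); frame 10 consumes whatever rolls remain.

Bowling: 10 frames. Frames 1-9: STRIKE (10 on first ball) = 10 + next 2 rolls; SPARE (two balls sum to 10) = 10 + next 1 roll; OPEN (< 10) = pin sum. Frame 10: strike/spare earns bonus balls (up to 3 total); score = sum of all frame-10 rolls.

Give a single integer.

Frame 1: STRIKE. 10 + next two rolls (10+3) = 23. Cumulative: 23
Frame 2: STRIKE. 10 + next two rolls (3+7) = 20. Cumulative: 43
Frame 3: SPARE (3+7=10). 10 + next roll (3) = 13. Cumulative: 56
Frame 4: SPARE (3+7=10). 10 + next roll (7) = 17. Cumulative: 73
Frame 5: OPEN (7+1=8). Cumulative: 81
Frame 6: OPEN (3+1=4). Cumulative: 85
Frame 7: SPARE (0+10=10). 10 + next roll (10) = 20. Cumulative: 105
Frame 8: STRIKE. 10 + next two rolls (1+4) = 15. Cumulative: 120
Frame 9: OPEN (1+4=5). Cumulative: 125
Frame 10: OPEN. Sum of all frame-10 rolls (8+1) = 9. Cumulative: 134

Answer: 134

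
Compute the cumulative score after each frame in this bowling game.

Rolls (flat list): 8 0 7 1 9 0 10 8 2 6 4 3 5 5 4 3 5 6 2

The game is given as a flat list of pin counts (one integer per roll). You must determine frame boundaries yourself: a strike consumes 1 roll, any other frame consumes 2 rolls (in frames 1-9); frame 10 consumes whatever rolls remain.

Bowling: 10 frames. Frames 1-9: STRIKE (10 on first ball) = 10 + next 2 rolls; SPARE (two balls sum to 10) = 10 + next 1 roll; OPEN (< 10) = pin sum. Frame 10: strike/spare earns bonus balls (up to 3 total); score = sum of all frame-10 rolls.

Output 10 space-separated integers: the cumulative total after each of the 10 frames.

Frame 1: OPEN (8+0=8). Cumulative: 8
Frame 2: OPEN (7+1=8). Cumulative: 16
Frame 3: OPEN (9+0=9). Cumulative: 25
Frame 4: STRIKE. 10 + next two rolls (8+2) = 20. Cumulative: 45
Frame 5: SPARE (8+2=10). 10 + next roll (6) = 16. Cumulative: 61
Frame 6: SPARE (6+4=10). 10 + next roll (3) = 13. Cumulative: 74
Frame 7: OPEN (3+5=8). Cumulative: 82
Frame 8: OPEN (5+4=9). Cumulative: 91
Frame 9: OPEN (3+5=8). Cumulative: 99
Frame 10: OPEN. Sum of all frame-10 rolls (6+2) = 8. Cumulative: 107

Answer: 8 16 25 45 61 74 82 91 99 107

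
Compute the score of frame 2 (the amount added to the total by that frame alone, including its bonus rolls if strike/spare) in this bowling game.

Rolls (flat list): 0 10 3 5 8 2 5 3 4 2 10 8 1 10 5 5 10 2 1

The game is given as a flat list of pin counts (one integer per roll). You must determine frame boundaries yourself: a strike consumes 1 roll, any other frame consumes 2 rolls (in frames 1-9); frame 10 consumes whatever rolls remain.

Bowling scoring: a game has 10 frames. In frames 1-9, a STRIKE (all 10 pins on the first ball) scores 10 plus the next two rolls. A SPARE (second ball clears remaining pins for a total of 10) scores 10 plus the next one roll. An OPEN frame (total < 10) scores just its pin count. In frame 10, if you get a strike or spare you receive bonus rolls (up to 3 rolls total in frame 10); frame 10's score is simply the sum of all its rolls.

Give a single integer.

Answer: 8

Derivation:
Frame 1: SPARE (0+10=10). 10 + next roll (3) = 13. Cumulative: 13
Frame 2: OPEN (3+5=8). Cumulative: 21
Frame 3: SPARE (8+2=10). 10 + next roll (5) = 15. Cumulative: 36
Frame 4: OPEN (5+3=8). Cumulative: 44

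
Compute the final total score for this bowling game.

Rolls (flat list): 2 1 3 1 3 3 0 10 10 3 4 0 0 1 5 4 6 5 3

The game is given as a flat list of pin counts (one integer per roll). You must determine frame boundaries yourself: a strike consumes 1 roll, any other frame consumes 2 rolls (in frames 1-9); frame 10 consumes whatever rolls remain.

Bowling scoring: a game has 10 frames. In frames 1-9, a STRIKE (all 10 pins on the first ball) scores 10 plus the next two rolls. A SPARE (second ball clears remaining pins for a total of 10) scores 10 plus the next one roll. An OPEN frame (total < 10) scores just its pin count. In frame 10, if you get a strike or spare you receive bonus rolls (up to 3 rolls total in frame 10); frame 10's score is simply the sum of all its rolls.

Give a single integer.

Frame 1: OPEN (2+1=3). Cumulative: 3
Frame 2: OPEN (3+1=4). Cumulative: 7
Frame 3: OPEN (3+3=6). Cumulative: 13
Frame 4: SPARE (0+10=10). 10 + next roll (10) = 20. Cumulative: 33
Frame 5: STRIKE. 10 + next two rolls (3+4) = 17. Cumulative: 50
Frame 6: OPEN (3+4=7). Cumulative: 57
Frame 7: OPEN (0+0=0). Cumulative: 57
Frame 8: OPEN (1+5=6). Cumulative: 63
Frame 9: SPARE (4+6=10). 10 + next roll (5) = 15. Cumulative: 78
Frame 10: OPEN. Sum of all frame-10 rolls (5+3) = 8. Cumulative: 86

Answer: 86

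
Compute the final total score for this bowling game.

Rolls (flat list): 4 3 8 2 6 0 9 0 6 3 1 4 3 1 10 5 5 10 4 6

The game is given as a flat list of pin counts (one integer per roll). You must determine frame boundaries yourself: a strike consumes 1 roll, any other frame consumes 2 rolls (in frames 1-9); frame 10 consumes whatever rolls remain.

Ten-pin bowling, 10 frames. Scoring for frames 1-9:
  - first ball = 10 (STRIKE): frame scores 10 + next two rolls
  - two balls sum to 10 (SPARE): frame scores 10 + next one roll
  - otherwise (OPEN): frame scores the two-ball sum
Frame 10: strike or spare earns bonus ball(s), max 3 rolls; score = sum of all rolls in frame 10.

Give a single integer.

Frame 1: OPEN (4+3=7). Cumulative: 7
Frame 2: SPARE (8+2=10). 10 + next roll (6) = 16. Cumulative: 23
Frame 3: OPEN (6+0=6). Cumulative: 29
Frame 4: OPEN (9+0=9). Cumulative: 38
Frame 5: OPEN (6+3=9). Cumulative: 47
Frame 6: OPEN (1+4=5). Cumulative: 52
Frame 7: OPEN (3+1=4). Cumulative: 56
Frame 8: STRIKE. 10 + next two rolls (5+5) = 20. Cumulative: 76
Frame 9: SPARE (5+5=10). 10 + next roll (10) = 20. Cumulative: 96
Frame 10: STRIKE. Sum of all frame-10 rolls (10+4+6) = 20. Cumulative: 116

Answer: 116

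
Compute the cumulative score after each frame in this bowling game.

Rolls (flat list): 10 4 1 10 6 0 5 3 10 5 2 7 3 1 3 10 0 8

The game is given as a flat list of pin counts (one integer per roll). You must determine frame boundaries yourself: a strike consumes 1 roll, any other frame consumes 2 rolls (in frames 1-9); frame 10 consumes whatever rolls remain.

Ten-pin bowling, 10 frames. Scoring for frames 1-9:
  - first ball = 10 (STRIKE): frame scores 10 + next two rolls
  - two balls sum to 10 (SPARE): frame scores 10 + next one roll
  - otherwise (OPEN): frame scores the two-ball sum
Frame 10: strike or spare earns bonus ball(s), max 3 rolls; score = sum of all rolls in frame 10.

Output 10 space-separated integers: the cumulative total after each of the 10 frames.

Answer: 15 20 36 42 50 67 74 85 89 107

Derivation:
Frame 1: STRIKE. 10 + next two rolls (4+1) = 15. Cumulative: 15
Frame 2: OPEN (4+1=5). Cumulative: 20
Frame 3: STRIKE. 10 + next two rolls (6+0) = 16. Cumulative: 36
Frame 4: OPEN (6+0=6). Cumulative: 42
Frame 5: OPEN (5+3=8). Cumulative: 50
Frame 6: STRIKE. 10 + next two rolls (5+2) = 17. Cumulative: 67
Frame 7: OPEN (5+2=7). Cumulative: 74
Frame 8: SPARE (7+3=10). 10 + next roll (1) = 11. Cumulative: 85
Frame 9: OPEN (1+3=4). Cumulative: 89
Frame 10: STRIKE. Sum of all frame-10 rolls (10+0+8) = 18. Cumulative: 107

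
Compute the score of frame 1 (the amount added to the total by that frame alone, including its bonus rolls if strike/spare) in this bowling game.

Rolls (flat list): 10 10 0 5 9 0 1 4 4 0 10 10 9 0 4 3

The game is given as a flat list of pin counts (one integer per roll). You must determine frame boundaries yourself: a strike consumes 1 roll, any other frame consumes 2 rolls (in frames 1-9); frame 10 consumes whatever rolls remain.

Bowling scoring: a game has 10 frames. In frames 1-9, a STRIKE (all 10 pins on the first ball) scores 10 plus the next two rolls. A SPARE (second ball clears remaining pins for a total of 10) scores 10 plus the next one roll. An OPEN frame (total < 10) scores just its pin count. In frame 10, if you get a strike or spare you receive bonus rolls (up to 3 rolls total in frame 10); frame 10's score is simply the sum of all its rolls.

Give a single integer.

Answer: 20

Derivation:
Frame 1: STRIKE. 10 + next two rolls (10+0) = 20. Cumulative: 20
Frame 2: STRIKE. 10 + next two rolls (0+5) = 15. Cumulative: 35
Frame 3: OPEN (0+5=5). Cumulative: 40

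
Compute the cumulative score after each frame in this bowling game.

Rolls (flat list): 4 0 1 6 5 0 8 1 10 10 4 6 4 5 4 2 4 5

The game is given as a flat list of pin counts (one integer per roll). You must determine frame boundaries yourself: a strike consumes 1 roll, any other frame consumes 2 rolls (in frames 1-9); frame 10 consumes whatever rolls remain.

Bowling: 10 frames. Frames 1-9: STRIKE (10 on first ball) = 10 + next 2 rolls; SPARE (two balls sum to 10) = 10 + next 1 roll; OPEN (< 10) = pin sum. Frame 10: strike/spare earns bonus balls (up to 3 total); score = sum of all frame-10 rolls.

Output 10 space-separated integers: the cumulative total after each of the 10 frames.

Frame 1: OPEN (4+0=4). Cumulative: 4
Frame 2: OPEN (1+6=7). Cumulative: 11
Frame 3: OPEN (5+0=5). Cumulative: 16
Frame 4: OPEN (8+1=9). Cumulative: 25
Frame 5: STRIKE. 10 + next two rolls (10+4) = 24. Cumulative: 49
Frame 6: STRIKE. 10 + next two rolls (4+6) = 20. Cumulative: 69
Frame 7: SPARE (4+6=10). 10 + next roll (4) = 14. Cumulative: 83
Frame 8: OPEN (4+5=9). Cumulative: 92
Frame 9: OPEN (4+2=6). Cumulative: 98
Frame 10: OPEN. Sum of all frame-10 rolls (4+5) = 9. Cumulative: 107

Answer: 4 11 16 25 49 69 83 92 98 107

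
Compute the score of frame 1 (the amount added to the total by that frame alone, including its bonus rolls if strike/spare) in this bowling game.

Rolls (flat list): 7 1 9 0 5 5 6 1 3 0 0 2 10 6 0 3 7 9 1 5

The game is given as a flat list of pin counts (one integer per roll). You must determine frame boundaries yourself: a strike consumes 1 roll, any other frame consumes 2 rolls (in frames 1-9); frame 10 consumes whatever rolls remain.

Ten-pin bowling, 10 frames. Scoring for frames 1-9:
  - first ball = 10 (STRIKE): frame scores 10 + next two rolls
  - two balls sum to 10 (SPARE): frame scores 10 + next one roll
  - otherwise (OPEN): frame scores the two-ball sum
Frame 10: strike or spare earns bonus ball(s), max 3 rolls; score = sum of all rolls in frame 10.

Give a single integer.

Frame 1: OPEN (7+1=8). Cumulative: 8
Frame 2: OPEN (9+0=9). Cumulative: 17
Frame 3: SPARE (5+5=10). 10 + next roll (6) = 16. Cumulative: 33

Answer: 8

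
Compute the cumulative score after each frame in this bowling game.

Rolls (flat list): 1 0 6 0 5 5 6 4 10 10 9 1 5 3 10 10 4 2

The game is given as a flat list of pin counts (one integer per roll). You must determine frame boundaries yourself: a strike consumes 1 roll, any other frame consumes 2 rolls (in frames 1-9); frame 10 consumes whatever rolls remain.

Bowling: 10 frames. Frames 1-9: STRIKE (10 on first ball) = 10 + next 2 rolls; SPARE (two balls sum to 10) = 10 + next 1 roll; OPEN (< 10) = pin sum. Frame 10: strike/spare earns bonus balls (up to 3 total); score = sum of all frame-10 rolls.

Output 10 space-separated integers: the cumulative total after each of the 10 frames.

Frame 1: OPEN (1+0=1). Cumulative: 1
Frame 2: OPEN (6+0=6). Cumulative: 7
Frame 3: SPARE (5+5=10). 10 + next roll (6) = 16. Cumulative: 23
Frame 4: SPARE (6+4=10). 10 + next roll (10) = 20. Cumulative: 43
Frame 5: STRIKE. 10 + next two rolls (10+9) = 29. Cumulative: 72
Frame 6: STRIKE. 10 + next two rolls (9+1) = 20. Cumulative: 92
Frame 7: SPARE (9+1=10). 10 + next roll (5) = 15. Cumulative: 107
Frame 8: OPEN (5+3=8). Cumulative: 115
Frame 9: STRIKE. 10 + next two rolls (10+4) = 24. Cumulative: 139
Frame 10: STRIKE. Sum of all frame-10 rolls (10+4+2) = 16. Cumulative: 155

Answer: 1 7 23 43 72 92 107 115 139 155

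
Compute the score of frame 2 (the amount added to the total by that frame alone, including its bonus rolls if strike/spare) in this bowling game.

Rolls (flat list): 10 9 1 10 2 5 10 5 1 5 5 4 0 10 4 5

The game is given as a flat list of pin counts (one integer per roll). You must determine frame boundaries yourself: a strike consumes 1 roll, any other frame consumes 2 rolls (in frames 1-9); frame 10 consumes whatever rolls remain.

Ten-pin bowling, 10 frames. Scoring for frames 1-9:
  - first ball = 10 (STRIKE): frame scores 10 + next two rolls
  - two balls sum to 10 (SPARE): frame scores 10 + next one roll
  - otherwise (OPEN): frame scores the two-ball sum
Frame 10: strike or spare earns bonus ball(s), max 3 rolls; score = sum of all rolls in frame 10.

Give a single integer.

Frame 1: STRIKE. 10 + next two rolls (9+1) = 20. Cumulative: 20
Frame 2: SPARE (9+1=10). 10 + next roll (10) = 20. Cumulative: 40
Frame 3: STRIKE. 10 + next two rolls (2+5) = 17. Cumulative: 57
Frame 4: OPEN (2+5=7). Cumulative: 64

Answer: 20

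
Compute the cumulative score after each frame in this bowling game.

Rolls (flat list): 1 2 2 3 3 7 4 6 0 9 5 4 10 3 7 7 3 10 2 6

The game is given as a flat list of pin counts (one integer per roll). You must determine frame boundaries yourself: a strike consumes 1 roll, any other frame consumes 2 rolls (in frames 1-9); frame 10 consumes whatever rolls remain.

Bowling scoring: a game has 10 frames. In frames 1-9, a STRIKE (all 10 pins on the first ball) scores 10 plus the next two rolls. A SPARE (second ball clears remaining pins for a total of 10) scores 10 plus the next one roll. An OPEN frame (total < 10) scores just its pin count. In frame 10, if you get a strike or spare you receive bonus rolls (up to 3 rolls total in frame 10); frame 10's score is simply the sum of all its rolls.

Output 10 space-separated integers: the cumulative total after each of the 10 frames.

Frame 1: OPEN (1+2=3). Cumulative: 3
Frame 2: OPEN (2+3=5). Cumulative: 8
Frame 3: SPARE (3+7=10). 10 + next roll (4) = 14. Cumulative: 22
Frame 4: SPARE (4+6=10). 10 + next roll (0) = 10. Cumulative: 32
Frame 5: OPEN (0+9=9). Cumulative: 41
Frame 6: OPEN (5+4=9). Cumulative: 50
Frame 7: STRIKE. 10 + next two rolls (3+7) = 20. Cumulative: 70
Frame 8: SPARE (3+7=10). 10 + next roll (7) = 17. Cumulative: 87
Frame 9: SPARE (7+3=10). 10 + next roll (10) = 20. Cumulative: 107
Frame 10: STRIKE. Sum of all frame-10 rolls (10+2+6) = 18. Cumulative: 125

Answer: 3 8 22 32 41 50 70 87 107 125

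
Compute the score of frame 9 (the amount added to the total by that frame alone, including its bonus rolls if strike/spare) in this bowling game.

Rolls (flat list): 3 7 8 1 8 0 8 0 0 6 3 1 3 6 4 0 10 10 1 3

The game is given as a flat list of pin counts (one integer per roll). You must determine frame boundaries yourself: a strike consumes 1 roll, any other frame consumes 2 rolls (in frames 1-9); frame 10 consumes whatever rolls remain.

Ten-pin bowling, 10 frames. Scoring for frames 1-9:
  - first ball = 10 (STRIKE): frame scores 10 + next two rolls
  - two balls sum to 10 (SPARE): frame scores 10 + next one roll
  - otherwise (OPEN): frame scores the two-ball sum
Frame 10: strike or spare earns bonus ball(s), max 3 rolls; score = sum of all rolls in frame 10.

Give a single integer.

Frame 1: SPARE (3+7=10). 10 + next roll (8) = 18. Cumulative: 18
Frame 2: OPEN (8+1=9). Cumulative: 27
Frame 3: OPEN (8+0=8). Cumulative: 35
Frame 4: OPEN (8+0=8). Cumulative: 43
Frame 5: OPEN (0+6=6). Cumulative: 49
Frame 6: OPEN (3+1=4). Cumulative: 53
Frame 7: OPEN (3+6=9). Cumulative: 62
Frame 8: OPEN (4+0=4). Cumulative: 66
Frame 9: STRIKE. 10 + next two rolls (10+1) = 21. Cumulative: 87
Frame 10: STRIKE. Sum of all frame-10 rolls (10+1+3) = 14. Cumulative: 101

Answer: 21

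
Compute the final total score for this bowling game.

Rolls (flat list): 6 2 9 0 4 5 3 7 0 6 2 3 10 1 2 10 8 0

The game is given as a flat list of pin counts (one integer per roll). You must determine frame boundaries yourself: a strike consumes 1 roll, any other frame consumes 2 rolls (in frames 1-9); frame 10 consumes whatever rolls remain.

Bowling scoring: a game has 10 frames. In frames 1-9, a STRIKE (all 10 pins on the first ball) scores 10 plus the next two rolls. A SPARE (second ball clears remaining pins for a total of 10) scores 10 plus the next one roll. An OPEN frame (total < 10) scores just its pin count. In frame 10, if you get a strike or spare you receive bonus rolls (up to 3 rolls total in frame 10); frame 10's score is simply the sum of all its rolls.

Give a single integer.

Frame 1: OPEN (6+2=8). Cumulative: 8
Frame 2: OPEN (9+0=9). Cumulative: 17
Frame 3: OPEN (4+5=9). Cumulative: 26
Frame 4: SPARE (3+7=10). 10 + next roll (0) = 10. Cumulative: 36
Frame 5: OPEN (0+6=6). Cumulative: 42
Frame 6: OPEN (2+3=5). Cumulative: 47
Frame 7: STRIKE. 10 + next two rolls (1+2) = 13. Cumulative: 60
Frame 8: OPEN (1+2=3). Cumulative: 63
Frame 9: STRIKE. 10 + next two rolls (8+0) = 18. Cumulative: 81
Frame 10: OPEN. Sum of all frame-10 rolls (8+0) = 8. Cumulative: 89

Answer: 89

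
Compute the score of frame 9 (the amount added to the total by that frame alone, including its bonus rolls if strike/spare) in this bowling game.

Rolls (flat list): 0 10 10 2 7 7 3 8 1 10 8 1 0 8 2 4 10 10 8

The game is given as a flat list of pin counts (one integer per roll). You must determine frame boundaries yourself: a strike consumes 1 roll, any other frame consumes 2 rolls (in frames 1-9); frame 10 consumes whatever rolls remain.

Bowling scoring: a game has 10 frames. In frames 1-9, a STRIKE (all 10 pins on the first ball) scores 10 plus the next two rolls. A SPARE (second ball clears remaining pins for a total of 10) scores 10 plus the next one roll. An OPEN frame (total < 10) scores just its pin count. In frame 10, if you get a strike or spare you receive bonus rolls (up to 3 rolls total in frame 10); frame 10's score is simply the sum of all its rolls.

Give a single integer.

Frame 1: SPARE (0+10=10). 10 + next roll (10) = 20. Cumulative: 20
Frame 2: STRIKE. 10 + next two rolls (2+7) = 19. Cumulative: 39
Frame 3: OPEN (2+7=9). Cumulative: 48
Frame 4: SPARE (7+3=10). 10 + next roll (8) = 18. Cumulative: 66
Frame 5: OPEN (8+1=9). Cumulative: 75
Frame 6: STRIKE. 10 + next two rolls (8+1) = 19. Cumulative: 94
Frame 7: OPEN (8+1=9). Cumulative: 103
Frame 8: OPEN (0+8=8). Cumulative: 111
Frame 9: OPEN (2+4=6). Cumulative: 117
Frame 10: STRIKE. Sum of all frame-10 rolls (10+10+8) = 28. Cumulative: 145

Answer: 6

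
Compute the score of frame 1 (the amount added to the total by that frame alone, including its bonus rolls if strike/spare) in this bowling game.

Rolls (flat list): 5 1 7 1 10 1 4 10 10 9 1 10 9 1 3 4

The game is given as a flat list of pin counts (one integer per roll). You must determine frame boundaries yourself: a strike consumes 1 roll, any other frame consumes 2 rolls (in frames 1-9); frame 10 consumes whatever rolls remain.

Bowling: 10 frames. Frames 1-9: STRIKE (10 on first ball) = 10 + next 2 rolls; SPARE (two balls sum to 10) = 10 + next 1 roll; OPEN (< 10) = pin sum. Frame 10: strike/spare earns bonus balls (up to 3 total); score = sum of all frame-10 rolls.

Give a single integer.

Answer: 6

Derivation:
Frame 1: OPEN (5+1=6). Cumulative: 6
Frame 2: OPEN (7+1=8). Cumulative: 14
Frame 3: STRIKE. 10 + next two rolls (1+4) = 15. Cumulative: 29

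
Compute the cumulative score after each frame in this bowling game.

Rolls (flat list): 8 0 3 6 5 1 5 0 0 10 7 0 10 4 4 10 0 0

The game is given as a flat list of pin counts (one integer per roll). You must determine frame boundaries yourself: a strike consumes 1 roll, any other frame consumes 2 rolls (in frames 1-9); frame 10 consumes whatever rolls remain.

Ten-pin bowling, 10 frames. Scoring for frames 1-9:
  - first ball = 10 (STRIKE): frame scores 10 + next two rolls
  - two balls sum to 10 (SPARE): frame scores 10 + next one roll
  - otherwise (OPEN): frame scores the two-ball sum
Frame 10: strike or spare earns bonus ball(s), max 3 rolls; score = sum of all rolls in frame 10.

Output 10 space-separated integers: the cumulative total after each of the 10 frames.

Frame 1: OPEN (8+0=8). Cumulative: 8
Frame 2: OPEN (3+6=9). Cumulative: 17
Frame 3: OPEN (5+1=6). Cumulative: 23
Frame 4: OPEN (5+0=5). Cumulative: 28
Frame 5: SPARE (0+10=10). 10 + next roll (7) = 17. Cumulative: 45
Frame 6: OPEN (7+0=7). Cumulative: 52
Frame 7: STRIKE. 10 + next two rolls (4+4) = 18. Cumulative: 70
Frame 8: OPEN (4+4=8). Cumulative: 78
Frame 9: STRIKE. 10 + next two rolls (0+0) = 10. Cumulative: 88
Frame 10: OPEN. Sum of all frame-10 rolls (0+0) = 0. Cumulative: 88

Answer: 8 17 23 28 45 52 70 78 88 88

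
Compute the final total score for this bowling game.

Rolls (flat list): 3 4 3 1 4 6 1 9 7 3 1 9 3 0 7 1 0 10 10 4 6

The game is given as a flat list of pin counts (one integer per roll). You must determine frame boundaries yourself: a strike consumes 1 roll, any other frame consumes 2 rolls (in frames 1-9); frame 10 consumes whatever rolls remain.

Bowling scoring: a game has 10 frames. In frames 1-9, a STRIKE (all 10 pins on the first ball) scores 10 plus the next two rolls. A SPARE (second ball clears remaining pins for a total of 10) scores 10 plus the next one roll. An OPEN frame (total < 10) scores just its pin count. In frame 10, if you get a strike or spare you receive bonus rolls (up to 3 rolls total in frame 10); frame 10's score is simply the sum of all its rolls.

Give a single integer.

Frame 1: OPEN (3+4=7). Cumulative: 7
Frame 2: OPEN (3+1=4). Cumulative: 11
Frame 3: SPARE (4+6=10). 10 + next roll (1) = 11. Cumulative: 22
Frame 4: SPARE (1+9=10). 10 + next roll (7) = 17. Cumulative: 39
Frame 5: SPARE (7+3=10). 10 + next roll (1) = 11. Cumulative: 50
Frame 6: SPARE (1+9=10). 10 + next roll (3) = 13. Cumulative: 63
Frame 7: OPEN (3+0=3). Cumulative: 66
Frame 8: OPEN (7+1=8). Cumulative: 74
Frame 9: SPARE (0+10=10). 10 + next roll (10) = 20. Cumulative: 94
Frame 10: STRIKE. Sum of all frame-10 rolls (10+4+6) = 20. Cumulative: 114

Answer: 114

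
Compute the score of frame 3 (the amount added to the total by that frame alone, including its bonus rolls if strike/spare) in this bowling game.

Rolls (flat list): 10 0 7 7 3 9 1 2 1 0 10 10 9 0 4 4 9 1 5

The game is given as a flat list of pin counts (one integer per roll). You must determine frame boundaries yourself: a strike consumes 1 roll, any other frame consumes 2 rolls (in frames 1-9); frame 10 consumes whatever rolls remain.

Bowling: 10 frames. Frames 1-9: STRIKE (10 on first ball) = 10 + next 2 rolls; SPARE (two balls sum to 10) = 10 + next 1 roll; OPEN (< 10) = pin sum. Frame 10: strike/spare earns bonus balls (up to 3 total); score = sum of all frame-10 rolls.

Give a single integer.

Frame 1: STRIKE. 10 + next two rolls (0+7) = 17. Cumulative: 17
Frame 2: OPEN (0+7=7). Cumulative: 24
Frame 3: SPARE (7+3=10). 10 + next roll (9) = 19. Cumulative: 43
Frame 4: SPARE (9+1=10). 10 + next roll (2) = 12. Cumulative: 55
Frame 5: OPEN (2+1=3). Cumulative: 58

Answer: 19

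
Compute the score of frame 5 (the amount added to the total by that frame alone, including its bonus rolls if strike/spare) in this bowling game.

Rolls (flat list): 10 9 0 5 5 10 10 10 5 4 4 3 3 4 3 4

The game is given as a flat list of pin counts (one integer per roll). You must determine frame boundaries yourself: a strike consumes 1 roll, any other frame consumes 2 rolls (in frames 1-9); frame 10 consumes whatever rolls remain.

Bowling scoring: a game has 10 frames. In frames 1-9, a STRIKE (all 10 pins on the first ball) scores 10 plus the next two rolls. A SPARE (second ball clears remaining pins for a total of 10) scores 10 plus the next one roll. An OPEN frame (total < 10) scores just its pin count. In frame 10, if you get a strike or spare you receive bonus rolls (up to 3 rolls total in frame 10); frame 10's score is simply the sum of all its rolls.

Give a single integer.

Frame 1: STRIKE. 10 + next two rolls (9+0) = 19. Cumulative: 19
Frame 2: OPEN (9+0=9). Cumulative: 28
Frame 3: SPARE (5+5=10). 10 + next roll (10) = 20. Cumulative: 48
Frame 4: STRIKE. 10 + next two rolls (10+10) = 30. Cumulative: 78
Frame 5: STRIKE. 10 + next two rolls (10+5) = 25. Cumulative: 103
Frame 6: STRIKE. 10 + next two rolls (5+4) = 19. Cumulative: 122
Frame 7: OPEN (5+4=9). Cumulative: 131

Answer: 25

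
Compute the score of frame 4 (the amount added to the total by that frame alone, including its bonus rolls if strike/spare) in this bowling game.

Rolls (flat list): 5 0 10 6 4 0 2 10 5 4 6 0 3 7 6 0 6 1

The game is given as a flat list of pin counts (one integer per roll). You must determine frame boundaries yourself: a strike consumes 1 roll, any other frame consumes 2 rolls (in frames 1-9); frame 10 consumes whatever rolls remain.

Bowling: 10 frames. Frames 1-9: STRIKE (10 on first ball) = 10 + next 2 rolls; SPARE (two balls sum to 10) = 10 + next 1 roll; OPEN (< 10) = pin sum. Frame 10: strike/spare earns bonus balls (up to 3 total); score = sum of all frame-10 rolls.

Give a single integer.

Frame 1: OPEN (5+0=5). Cumulative: 5
Frame 2: STRIKE. 10 + next two rolls (6+4) = 20. Cumulative: 25
Frame 3: SPARE (6+4=10). 10 + next roll (0) = 10. Cumulative: 35
Frame 4: OPEN (0+2=2). Cumulative: 37
Frame 5: STRIKE. 10 + next two rolls (5+4) = 19. Cumulative: 56
Frame 6: OPEN (5+4=9). Cumulative: 65

Answer: 2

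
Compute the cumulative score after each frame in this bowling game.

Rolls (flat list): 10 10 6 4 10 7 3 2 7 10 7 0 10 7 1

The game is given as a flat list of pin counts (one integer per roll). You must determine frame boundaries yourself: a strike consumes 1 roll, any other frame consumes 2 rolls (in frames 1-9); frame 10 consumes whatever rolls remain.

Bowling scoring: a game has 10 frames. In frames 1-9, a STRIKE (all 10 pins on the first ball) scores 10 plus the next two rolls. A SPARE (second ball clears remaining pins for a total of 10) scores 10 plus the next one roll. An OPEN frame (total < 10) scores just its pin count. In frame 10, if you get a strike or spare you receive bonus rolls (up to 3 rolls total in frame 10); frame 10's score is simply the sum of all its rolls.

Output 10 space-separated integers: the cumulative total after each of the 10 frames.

Frame 1: STRIKE. 10 + next two rolls (10+6) = 26. Cumulative: 26
Frame 2: STRIKE. 10 + next two rolls (6+4) = 20. Cumulative: 46
Frame 3: SPARE (6+4=10). 10 + next roll (10) = 20. Cumulative: 66
Frame 4: STRIKE. 10 + next two rolls (7+3) = 20. Cumulative: 86
Frame 5: SPARE (7+3=10). 10 + next roll (2) = 12. Cumulative: 98
Frame 6: OPEN (2+7=9). Cumulative: 107
Frame 7: STRIKE. 10 + next two rolls (7+0) = 17. Cumulative: 124
Frame 8: OPEN (7+0=7). Cumulative: 131
Frame 9: STRIKE. 10 + next two rolls (7+1) = 18. Cumulative: 149
Frame 10: OPEN. Sum of all frame-10 rolls (7+1) = 8. Cumulative: 157

Answer: 26 46 66 86 98 107 124 131 149 157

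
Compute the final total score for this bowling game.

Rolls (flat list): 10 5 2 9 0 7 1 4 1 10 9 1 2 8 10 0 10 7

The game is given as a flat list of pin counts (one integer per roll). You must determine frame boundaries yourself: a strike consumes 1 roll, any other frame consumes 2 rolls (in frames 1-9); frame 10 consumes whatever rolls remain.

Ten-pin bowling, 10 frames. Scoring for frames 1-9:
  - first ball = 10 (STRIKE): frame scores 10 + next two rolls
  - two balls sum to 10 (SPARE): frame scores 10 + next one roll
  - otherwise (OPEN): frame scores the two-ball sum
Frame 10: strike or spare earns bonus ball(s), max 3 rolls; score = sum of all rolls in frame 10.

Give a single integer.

Answer: 135

Derivation:
Frame 1: STRIKE. 10 + next two rolls (5+2) = 17. Cumulative: 17
Frame 2: OPEN (5+2=7). Cumulative: 24
Frame 3: OPEN (9+0=9). Cumulative: 33
Frame 4: OPEN (7+1=8). Cumulative: 41
Frame 5: OPEN (4+1=5). Cumulative: 46
Frame 6: STRIKE. 10 + next two rolls (9+1) = 20. Cumulative: 66
Frame 7: SPARE (9+1=10). 10 + next roll (2) = 12. Cumulative: 78
Frame 8: SPARE (2+8=10). 10 + next roll (10) = 20. Cumulative: 98
Frame 9: STRIKE. 10 + next two rolls (0+10) = 20. Cumulative: 118
Frame 10: SPARE. Sum of all frame-10 rolls (0+10+7) = 17. Cumulative: 135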